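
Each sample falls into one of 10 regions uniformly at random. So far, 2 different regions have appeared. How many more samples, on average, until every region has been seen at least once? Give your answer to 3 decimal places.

With k distinct regions already seen, the next new one takes an expected 10/(10-k) samples.
Sum over k = 2,...,9: E = 10/8 + 10/7 + 10/6 + ... + 10/2 + 10/1 = 27.1786.

27.179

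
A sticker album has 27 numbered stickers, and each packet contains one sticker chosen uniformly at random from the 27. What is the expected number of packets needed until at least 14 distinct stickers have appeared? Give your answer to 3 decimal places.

Going from k to k+1 distinct takes a geometric number of packets with mean 27/(27-k).
Sum over k = 0,...,13: E = 27/27 + 27/26 + 27/25 + ... + 27/15 + 27/14 = 19.2057.

19.206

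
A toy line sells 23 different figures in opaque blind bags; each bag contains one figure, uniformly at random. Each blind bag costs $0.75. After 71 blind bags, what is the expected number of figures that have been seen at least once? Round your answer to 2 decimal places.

For each figure, P(seen in 71 blind bags) = 1 - (22/23)^71 = 0.957.
By linearity of expectation, E[distinct seen] = 23·(1 - (22/23)^71) = 22.020.

22.02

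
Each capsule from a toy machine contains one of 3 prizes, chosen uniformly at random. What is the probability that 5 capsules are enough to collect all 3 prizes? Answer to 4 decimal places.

0.6173

By inclusion–exclusion over which prizes are missing,
P(all seen) = Σ_{j=0}^{3} (-1)^j C(3,j)((3-j)/3)^5
= 1.00000 - 0.39506 + 0.01235 - 0.00000
= 0.61728.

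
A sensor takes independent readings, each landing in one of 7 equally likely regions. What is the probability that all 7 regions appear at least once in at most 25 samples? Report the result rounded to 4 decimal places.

0.8562

By inclusion–exclusion over which regions are missing,
P(all seen) = Σ_{j=0}^{7} (-1)^j C(7,j)((7-j)/7)^25
= 1.00000 - 0.14840 + 0.00467 - 0.00003 + 0.00000 - 0.00000 + 0.00000 - 0.00000
= 0.85624.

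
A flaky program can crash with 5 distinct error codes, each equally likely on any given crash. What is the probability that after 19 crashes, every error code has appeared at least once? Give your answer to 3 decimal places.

By inclusion–exclusion over which error codes are missing,
P(all seen) = Σ_{j=0}^{5} (-1)^j C(5,j)((5-j)/5)^19
= 1.0000 - 0.0721 + 0.0006 - 0.0000 + 0.0000 - 0.0000
= 0.9286.

0.929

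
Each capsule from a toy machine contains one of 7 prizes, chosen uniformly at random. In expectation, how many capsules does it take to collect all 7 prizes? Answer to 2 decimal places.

The wait to go from k to k+1 distinct prizes is geometric with mean 7/(7-k).
E[T] = 7/7 + 7/6 + 7/5 + ... + 7/2 + 7/1 = 7·H_{7}.
H_{7} = 2.593, so E[T] = 18.150.

18.15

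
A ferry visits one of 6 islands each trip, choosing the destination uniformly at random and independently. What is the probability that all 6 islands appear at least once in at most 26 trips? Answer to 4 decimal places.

0.9480

Let A_i be the event that island i is missing after 26 trips. By inclusion–exclusion on the A_i,
P(all seen) = Σ_{j=0}^{6} (-1)^j C(6,j)((6-j)/6)^26
= 1.00000 - 0.05241 + 0.00040 - 0.00000 + 0.00000 - 0.00000 + 0.00000
= 0.94798.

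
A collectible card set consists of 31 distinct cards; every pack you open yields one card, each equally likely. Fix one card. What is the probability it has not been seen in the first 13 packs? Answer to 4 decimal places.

Each pack misses the fixed card with probability (31-1)/31 = 30/31, independently.
P(still missing after 13) = (30/31)^13 = 0.65294.

0.6529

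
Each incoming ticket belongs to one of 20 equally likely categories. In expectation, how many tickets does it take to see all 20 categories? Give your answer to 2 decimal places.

The wait to go from k to k+1 distinct categories is geometric with mean 20/(20-k).
E[T] = 20/20 + 20/19 + 20/18 + ... + 20/2 + 20/1 = 20·H_{20}.
H_{20} = 3.598, so E[T] = 71.955.

71.95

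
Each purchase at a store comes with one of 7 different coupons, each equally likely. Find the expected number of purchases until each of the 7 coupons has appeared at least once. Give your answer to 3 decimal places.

Split into phases: going from k distinct to k+1 distinct takes on average 7/(7-k) purchases.
E[T] = 7/7 + 7/6 + 7/5 + ... + 7/2 + 7/1 = 7·H_{7}.
H_{7} = 2.5929, so E[T] = 18.1500.

18.150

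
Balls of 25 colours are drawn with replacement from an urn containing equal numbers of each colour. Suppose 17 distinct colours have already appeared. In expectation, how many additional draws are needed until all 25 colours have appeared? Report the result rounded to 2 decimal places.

67.95

With k distinct colours already seen, the next new one takes an expected 25/(25-k) draws.
Sum over k = 17,...,24: E = 25/8 + 25/7 + 25/6 + ... + 25/2 + 25/1 = 67.946.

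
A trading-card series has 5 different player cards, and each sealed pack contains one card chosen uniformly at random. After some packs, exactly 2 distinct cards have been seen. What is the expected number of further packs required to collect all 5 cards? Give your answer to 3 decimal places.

With k distinct cards already seen, the next new one takes an expected 5/(5-k) packs.
Sum over k = 2,...,4: E = 5/3 + 5/2 + 5/1 = 9.1667.

9.167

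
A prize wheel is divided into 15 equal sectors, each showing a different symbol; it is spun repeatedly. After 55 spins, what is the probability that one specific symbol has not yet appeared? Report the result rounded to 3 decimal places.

Each spin misses the fixed symbol with probability (15-1)/15 = 14/15, independently.
P(still missing after 55) = (14/15)^55 = 0.0225.

0.022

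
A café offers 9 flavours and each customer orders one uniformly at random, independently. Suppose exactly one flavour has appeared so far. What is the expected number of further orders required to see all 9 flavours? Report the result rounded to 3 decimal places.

The wait to go from k to k+1 distinct flavours is geometric with mean 9/(9-k).
Sum over k = 1,...,8: E = 9/8 + 9/7 + 9/6 + ... + 9/2 + 9/1 = 24.4607.

24.461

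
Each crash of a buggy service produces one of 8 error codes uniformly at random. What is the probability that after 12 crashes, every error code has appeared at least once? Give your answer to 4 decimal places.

0.0933

Let A_i be the event that error code i is missing after 12 crashes. By inclusion–exclusion on the A_i,
P(all seen) = Σ_{j=0}^{8} (-1)^j C(8,j)((8-j)/8)^12
= 1.00000 - 1.61134 + 0.88694 - 0.19895 + 0.01709 - 0.00043 + 0.00000 - 0.00000 + 0.00000
= 0.09331.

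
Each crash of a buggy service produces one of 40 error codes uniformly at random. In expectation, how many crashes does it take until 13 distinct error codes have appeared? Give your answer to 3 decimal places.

15.483

Going from k to k+1 distinct takes a geometric number of crashes with mean 40/(40-k).
Sum over k = 0,...,12: E = 40/40 + 40/39 + 40/38 + ... + 40/29 + 40/28 = 15.4835.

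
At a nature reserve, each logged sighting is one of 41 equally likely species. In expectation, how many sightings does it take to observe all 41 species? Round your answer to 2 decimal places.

176.42

The wait to go from k to k+1 distinct species is geometric with mean 41/(41-k).
E[T] = 41/41 + 41/40 + 41/39 + ... + 41/2 + 41/1 = 41·H_{41}.
H_{41} = 4.303, so E[T] = 176.420.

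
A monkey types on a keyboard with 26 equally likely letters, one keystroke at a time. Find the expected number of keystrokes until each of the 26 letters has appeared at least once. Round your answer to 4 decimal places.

After k distinct letters have appeared, the next keystroke gives a new one with probability (26-k)/26, so the expected wait for the (k+1)-th is 26/(26-k).
E[T] = 26/26 + 26/25 + 26/24 + ... + 26/2 + 26/1 = 26·H_{26}.
H_{26} = 3.85442, so E[T] = 100.21491.

100.2149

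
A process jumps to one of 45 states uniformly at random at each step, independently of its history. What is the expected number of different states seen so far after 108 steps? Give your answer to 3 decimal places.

41.027

For each state, P(seen in 108 steps) = 1 - (44/45)^108 = 0.9117.
By linearity of expectation, E[distinct seen] = 45·(1 - (44/45)^108) = 41.0267.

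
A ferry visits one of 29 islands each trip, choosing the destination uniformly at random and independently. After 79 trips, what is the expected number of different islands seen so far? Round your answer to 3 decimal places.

For each island, P(seen in 79 trips) = 1 - (28/29)^79 = 0.9375.
By linearity of expectation, E[distinct seen] = 29·(1 - (28/29)^79) = 27.1868.

27.187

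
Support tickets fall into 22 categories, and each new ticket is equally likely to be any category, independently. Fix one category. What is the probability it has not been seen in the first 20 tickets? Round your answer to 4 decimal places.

On each ticket the fixed category fails to appear with probability 21/22.
P(still missing after 20) = (21/22)^20 = 0.39440.

0.3944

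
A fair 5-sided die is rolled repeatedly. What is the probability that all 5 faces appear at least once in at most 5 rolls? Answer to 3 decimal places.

0.038

By inclusion–exclusion over which faces are missing,
P(all seen) = Σ_{j=0}^{5} (-1)^j C(5,j)((5-j)/5)^5
= 1.0000 - 1.6384 + 0.7776 - 0.1024 + 0.0016 - 0.0000
= 0.0384.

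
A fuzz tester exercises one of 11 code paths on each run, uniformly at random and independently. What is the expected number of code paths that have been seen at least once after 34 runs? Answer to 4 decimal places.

10.5694

For each code path, P(seen in 34 runs) = 1 - (10/11)^34 = 0.96086.
By linearity of expectation, E[distinct seen] = 11·(1 - (10/11)^34) = 10.56943.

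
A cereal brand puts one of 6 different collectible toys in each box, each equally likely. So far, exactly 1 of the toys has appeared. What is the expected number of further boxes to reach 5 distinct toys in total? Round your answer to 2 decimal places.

With k distinct toys already seen, the next new one takes an expected 6/(6-k) boxes.
Sum over k = 1,...,4: E = 6/5 + 6/4 + 6/3 + 6/2 = 7.700.

7.70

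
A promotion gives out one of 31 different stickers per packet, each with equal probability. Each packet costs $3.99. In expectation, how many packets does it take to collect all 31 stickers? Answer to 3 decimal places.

124.845

After k distinct stickers have appeared, the next packet gives a new one with probability (31-k)/31, so the expected wait for the (k+1)-th is 31/(31-k).
E[T] = 31/31 + 31/30 + 31/29 + ... + 31/2 + 31/1 = 31·H_{31}.
H_{31} = 4.0272, so E[T] = 124.8446.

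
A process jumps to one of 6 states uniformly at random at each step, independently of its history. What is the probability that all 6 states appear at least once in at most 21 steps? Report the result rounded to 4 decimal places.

0.8726

Let A_i be the event that state i is missing after 21 steps. By inclusion–exclusion on the A_i,
P(all seen) = Σ_{j=0}^{6} (-1)^j C(6,j)((6-j)/6)^21
= 1.00000 - 0.13042 + 0.00301 - 0.00001 + 0.00000 - 0.00000 + 0.00000
= 0.87258.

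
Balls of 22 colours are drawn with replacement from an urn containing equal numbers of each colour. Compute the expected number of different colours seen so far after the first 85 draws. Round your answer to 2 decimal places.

21.58

For each colour, P(seen in 85 draws) = 1 - (21/22)^85 = 0.981.
By linearity of expectation, E[distinct seen] = 22·(1 - (21/22)^85) = 21.578.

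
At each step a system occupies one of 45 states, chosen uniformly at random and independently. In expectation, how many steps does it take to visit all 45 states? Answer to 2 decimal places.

The wait to go from k to k+1 distinct states is geometric with mean 45/(45-k).
E[T] = 45/45 + 45/44 + 45/43 + ... + 45/2 + 45/1 = 45·H_{45}.
H_{45} = 4.395, so E[T] = 197.773.

197.77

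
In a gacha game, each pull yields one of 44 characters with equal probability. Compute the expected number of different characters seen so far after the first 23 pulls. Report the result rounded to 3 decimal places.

18.069

For each character, P(seen in 23 pulls) = 1 - (43/44)^23 = 0.4107.
By linearity of expectation, E[distinct seen] = 44·(1 - (43/44)^23) = 18.0692.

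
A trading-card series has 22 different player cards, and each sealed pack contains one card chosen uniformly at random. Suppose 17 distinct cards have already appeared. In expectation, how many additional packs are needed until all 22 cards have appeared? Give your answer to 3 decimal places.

From k distinct to k+1 distinct takes on average 22/(22-k) packs.
Sum over k = 17,...,21: E = 22/5 + 22/4 + 22/3 + 22/2 + 22/1 = 50.2333.

50.233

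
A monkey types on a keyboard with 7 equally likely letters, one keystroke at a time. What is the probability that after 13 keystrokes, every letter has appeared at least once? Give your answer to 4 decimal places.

By inclusion–exclusion over which letters are missing,
P(all seen) = Σ_{j=0}^{7} (-1)^j C(7,j)((7-j)/7)^13
= 1.00000 - 0.94360 + 0.26458 - 0.02424 + 0.00058 - 0.00000 + 0.00000 - 0.00000
= 0.29731.

0.2973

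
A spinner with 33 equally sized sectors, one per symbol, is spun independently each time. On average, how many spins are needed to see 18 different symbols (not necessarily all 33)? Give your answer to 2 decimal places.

25.43

With k distinct symbols already seen, the next new one arrives after an expected 33/(33-k) spins.
Sum over k = 0,...,17: E = 33/33 + 33/32 + 33/31 + ... + 33/17 + 33/16 = 25.429.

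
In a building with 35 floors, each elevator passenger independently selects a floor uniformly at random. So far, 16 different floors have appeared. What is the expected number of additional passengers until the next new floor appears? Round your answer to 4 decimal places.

Each passenger yields a new floor with probability (35-16)/35 = 19/35, so the wait is geometric with mean 35/19.
E = 35/19 = 1.84211.

1.8421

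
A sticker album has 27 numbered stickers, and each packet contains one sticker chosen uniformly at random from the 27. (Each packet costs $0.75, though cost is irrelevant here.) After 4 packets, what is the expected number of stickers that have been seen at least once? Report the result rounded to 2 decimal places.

3.78

For each sticker, P(seen in 4 packets) = 1 - (26/27)^4 = 0.140.
By linearity of expectation, E[distinct seen] = 27·(1 - (26/27)^4) = 3.783.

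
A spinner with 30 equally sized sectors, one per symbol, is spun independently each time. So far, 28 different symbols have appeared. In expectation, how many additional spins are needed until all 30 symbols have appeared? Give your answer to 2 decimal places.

45.00

From k distinct to k+1 distinct takes on average 30/(30-k) spins.
Sum over k = 28,...,29: E = 30/2 + 30/1 = 45.000.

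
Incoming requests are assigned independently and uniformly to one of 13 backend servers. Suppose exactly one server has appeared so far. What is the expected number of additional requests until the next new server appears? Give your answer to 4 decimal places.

The number of requests until the next new server is geometric with success probability 12/13, so its mean is 13/12.
E = 13/12 = 1.08333.

1.0833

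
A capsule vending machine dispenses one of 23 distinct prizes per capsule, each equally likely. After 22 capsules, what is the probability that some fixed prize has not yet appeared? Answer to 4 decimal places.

On each capsule the fixed prize fails to appear with probability 22/23.
P(still missing after 22) = (22/23)^22 = 0.37609.

0.3761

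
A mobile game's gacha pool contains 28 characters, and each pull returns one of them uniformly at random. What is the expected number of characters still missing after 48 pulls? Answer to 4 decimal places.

4.8869

For each character, P(unseen after 48) = (27/28)^48 = 0.17453.
By linearity of expectation, E[unseen] = 28·(27/28)^48 = 4.88690.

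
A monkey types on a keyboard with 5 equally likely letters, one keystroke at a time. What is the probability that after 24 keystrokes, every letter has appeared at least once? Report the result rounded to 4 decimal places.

Let A_i be the event that letter i is missing after 24 keystrokes. By inclusion–exclusion on the A_i,
P(all seen) = Σ_{j=0}^{5} (-1)^j C(5,j)((5-j)/5)^24
= 1.00000 - 0.02361 + 0.00005 - 0.00000 + 0.00000 - 0.00000
= 0.97644.

0.9764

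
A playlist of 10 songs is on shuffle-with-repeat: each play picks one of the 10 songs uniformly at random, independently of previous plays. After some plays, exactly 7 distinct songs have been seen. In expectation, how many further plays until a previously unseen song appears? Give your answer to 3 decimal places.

3.333

Each play yields a new song with probability (10-7)/10 = 3/10, so the wait is geometric with mean 10/3.
E = 10/3 = 3.3333.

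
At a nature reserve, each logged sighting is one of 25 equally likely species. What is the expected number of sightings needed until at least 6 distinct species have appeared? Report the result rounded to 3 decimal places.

6.705

Going from k to k+1 distinct takes a geometric number of sightings with mean 25/(25-k).
Sum over k = 0,...,5: E = 25/25 + 25/24 + 25/23 + 25/22 + 25/21 + 25/20 = 6.7055.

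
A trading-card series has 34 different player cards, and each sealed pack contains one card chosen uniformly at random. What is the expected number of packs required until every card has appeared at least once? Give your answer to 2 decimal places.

140.02

After k distinct cards have appeared, the next pack gives a new one with probability (34-k)/34, so the expected wait for the (k+1)-th is 34/(34-k).
E[T] = 34/34 + 34/33 + 34/32 + ... + 34/2 + 34/1 = 34·H_{34}.
H_{34} = 4.118, so E[T] = 140.019.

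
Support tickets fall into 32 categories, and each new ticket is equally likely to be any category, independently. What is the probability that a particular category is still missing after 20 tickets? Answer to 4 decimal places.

Each ticket misses the fixed category with probability (32-1)/32 = 31/32, independently.
P(still missing after 20) = (31/32)^20 = 0.52995.

0.5299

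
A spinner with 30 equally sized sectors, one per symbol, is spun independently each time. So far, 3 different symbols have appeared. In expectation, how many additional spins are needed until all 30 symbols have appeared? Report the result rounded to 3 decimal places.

From k distinct to k+1 distinct takes on average 30/(30-k) spins.
Sum over k = 3,...,29: E = 30/27 + 30/26 + 30/25 + ... + 30/2 + 30/1 = 116.7437.

116.744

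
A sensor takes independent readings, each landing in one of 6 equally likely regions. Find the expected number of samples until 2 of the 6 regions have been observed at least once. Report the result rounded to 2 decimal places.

With k distinct regions already seen, the next new one arrives after an expected 6/(6-k) samples.
Sum over k = 0,...,1: E = 6/6 + 6/5 = 2.200.

2.20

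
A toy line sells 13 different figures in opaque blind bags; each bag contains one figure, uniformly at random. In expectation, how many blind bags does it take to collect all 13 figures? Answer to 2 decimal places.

41.34

After k distinct figures have appeared, the next blind bag gives a new one with probability (13-k)/13, so the expected wait for the (k+1)-th is 13/(13-k).
E[T] = 13/13 + 13/12 + 13/11 + ... + 13/2 + 13/1 = 13·H_{13}.
H_{13} = 3.180, so E[T] = 41.342.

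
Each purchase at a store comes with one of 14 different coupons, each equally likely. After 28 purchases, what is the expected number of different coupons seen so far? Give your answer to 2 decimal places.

For each coupon, P(seen in 28 purchases) = 1 - (13/14)^28 = 0.874.
By linearity of expectation, E[distinct seen] = 14·(1 - (13/14)^28) = 12.242.

12.24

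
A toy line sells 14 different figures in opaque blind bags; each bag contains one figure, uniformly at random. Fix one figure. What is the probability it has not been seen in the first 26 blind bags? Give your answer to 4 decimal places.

0.1456

Each blind bag misses the fixed figure with probability (14-1)/14 = 13/14, independently.
P(still missing after 26) = (13/14)^26 = 0.14561.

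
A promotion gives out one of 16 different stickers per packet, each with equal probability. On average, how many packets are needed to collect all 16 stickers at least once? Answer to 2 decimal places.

The wait to go from k to k+1 distinct stickers is geometric with mean 16/(16-k).
E[T] = 16/16 + 16/15 + 16/14 + ... + 16/2 + 16/1 = 16·H_{16}.
H_{16} = 3.381, so E[T] = 54.092.

54.09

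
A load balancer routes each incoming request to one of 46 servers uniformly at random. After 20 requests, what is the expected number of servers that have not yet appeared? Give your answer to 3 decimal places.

29.638

For each server, P(unseen after 20) = (45/46)^20 = 0.6443.
By linearity of expectation, E[unseen] = 46·(45/46)^20 = 29.6382.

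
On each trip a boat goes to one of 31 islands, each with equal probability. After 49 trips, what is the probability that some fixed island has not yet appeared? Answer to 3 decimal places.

On each trip the fixed island fails to appear with probability 30/31.
P(still missing after 49) = (30/31)^49 = 0.2005.

0.201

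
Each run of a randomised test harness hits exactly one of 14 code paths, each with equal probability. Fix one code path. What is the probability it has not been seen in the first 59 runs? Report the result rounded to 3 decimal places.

Each run misses the fixed code path with probability (14-1)/14 = 13/14, independently.
P(still missing after 59) = (13/14)^59 = 0.0126.

0.013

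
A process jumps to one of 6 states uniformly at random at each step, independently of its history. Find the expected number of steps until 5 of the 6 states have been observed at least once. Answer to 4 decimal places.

8.7000

Going from k to k+1 distinct takes a geometric number of steps with mean 6/(6-k).
Sum over k = 0,...,4: E = 6/6 + 6/5 + 6/4 + 6/3 + 6/2 = 8.70000.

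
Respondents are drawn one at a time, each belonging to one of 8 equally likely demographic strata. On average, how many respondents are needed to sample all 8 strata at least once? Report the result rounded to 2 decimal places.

The wait to go from k to k+1 distinct strata is geometric with mean 8/(8-k).
E[T] = 8/8 + 8/7 + 8/6 + ... + 8/2 + 8/1 = 8·H_{8}.
H_{8} = 2.718, so E[T] = 21.743.

21.74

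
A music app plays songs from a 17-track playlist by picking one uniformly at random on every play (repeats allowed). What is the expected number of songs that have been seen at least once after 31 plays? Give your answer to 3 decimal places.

14.404

For each song, P(seen in 31 plays) = 1 - (16/17)^31 = 0.8473.
By linearity of expectation, E[distinct seen] = 17·(1 - (16/17)^31) = 14.4043.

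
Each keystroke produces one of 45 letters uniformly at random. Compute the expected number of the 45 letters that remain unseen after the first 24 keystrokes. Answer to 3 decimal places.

For each letter, P(unseen after 24) = (44/45)^24 = 0.5831.
By linearity of expectation, E[unseen] = 45·(44/45)^24 = 26.2408.

26.241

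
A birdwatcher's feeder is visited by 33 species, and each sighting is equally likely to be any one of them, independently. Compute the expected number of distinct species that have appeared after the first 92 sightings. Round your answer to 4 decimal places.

31.0545

For each species, P(seen in 92 sightings) = 1 - (32/33)^92 = 0.94105.
By linearity of expectation, E[distinct seen] = 33·(1 - (32/33)^92) = 31.05451.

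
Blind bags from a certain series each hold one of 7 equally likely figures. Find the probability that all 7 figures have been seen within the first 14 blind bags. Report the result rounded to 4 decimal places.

0.3666

Let A_i be the event that figure i is missing after 14 blind bags. By inclusion–exclusion on the A_i,
P(all seen) = Σ_{j=0}^{7} (-1)^j C(7,j)((7-j)/7)^14
= 1.00000 - 0.80880 + 0.18898 - 0.01385 + 0.00025 - 0.00000 + 0.00000 - 0.00000
= 0.36657.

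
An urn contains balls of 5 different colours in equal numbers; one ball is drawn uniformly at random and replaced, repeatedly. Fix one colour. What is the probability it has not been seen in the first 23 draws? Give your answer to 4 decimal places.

0.0059

On each draw the fixed colour fails to appear with probability 4/5.
P(still missing after 23) = (4/5)^23 = 0.00590.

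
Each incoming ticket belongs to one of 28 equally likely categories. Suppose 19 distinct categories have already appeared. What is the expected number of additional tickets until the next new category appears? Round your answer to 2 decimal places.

3.11

The number of tickets until the next new category is geometric with success probability 9/28, so its mean is 28/9.
E = 28/9 = 3.111.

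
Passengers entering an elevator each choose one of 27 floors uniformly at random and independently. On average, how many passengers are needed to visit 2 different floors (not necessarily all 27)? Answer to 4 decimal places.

Going from k to k+1 distinct takes a geometric number of passengers with mean 27/(27-k).
Sum over k = 0,...,1: E = 27/27 + 27/26 = 2.03846.

2.0385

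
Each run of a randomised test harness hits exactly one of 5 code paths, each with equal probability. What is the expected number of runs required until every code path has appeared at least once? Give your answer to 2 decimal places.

The wait to go from k to k+1 distinct code paths is geometric with mean 5/(5-k).
E[T] = 5/5 + 5/4 + 5/3 + 5/2 + 5/1 = 5·H_{5}.
H_{5} = 2.283, so E[T] = 11.417.

11.42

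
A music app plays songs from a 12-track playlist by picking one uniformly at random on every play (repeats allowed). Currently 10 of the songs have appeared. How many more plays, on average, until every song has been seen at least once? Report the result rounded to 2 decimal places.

With k distinct songs already seen, the next new one takes an expected 12/(12-k) plays.
Sum over k = 10,...,11: E = 12/2 + 12/1 = 18.000.

18.00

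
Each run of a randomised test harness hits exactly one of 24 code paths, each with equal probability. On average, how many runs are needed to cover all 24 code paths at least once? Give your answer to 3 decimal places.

The wait to go from k to k+1 distinct code paths is geometric with mean 24/(24-k).
E[T] = 24/24 + 24/23 + 24/22 + ... + 24/2 + 24/1 = 24·H_{24}.
H_{24} = 3.7760, so E[T] = 90.6230.

90.623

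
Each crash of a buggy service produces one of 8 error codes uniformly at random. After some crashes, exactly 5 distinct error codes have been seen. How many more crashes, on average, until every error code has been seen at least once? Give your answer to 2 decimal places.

From k distinct to k+1 distinct takes on average 8/(8-k) crashes.
Sum over k = 5,...,7: E = 8/3 + 8/2 + 8/1 = 14.667.

14.67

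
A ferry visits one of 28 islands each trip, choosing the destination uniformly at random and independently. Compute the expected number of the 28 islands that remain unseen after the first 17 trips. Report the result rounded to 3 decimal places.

For each island, P(unseen after 17) = (27/28)^17 = 0.5389.
By linearity of expectation, E[unseen] = 28·(27/28)^17 = 15.0888.

15.089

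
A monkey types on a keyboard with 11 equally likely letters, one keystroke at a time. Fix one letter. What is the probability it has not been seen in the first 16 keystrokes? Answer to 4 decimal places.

On each keystroke the fixed letter fails to appear with probability 10/11.
P(still missing after 16) = (10/11)^16 = 0.21763.

0.2176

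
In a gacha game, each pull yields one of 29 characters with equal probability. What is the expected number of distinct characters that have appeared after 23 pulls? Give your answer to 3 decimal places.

16.062

For each character, P(seen in 23 pulls) = 1 - (28/29)^23 = 0.5539.
By linearity of expectation, E[distinct seen] = 29·(1 - (28/29)^23) = 16.0617.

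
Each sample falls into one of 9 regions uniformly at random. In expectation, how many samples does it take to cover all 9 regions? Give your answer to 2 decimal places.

25.46

Split into phases: going from k distinct to k+1 distinct takes on average 9/(9-k) samples.
E[T] = 9/9 + 9/8 + 9/7 + ... + 9/2 + 9/1 = 9·H_{9}.
H_{9} = 2.829, so E[T] = 25.461.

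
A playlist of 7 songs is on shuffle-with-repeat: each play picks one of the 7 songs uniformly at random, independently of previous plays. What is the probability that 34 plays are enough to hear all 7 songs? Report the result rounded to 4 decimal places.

By inclusion–exclusion over which songs are missing,
P(all seen) = Σ_{j=0}^{7} (-1)^j C(7,j)((7-j)/7)^34
= 1.00000 - 0.03706 + 0.00023 - 0.00000 + 0.00000 - 0.00000 + 0.00000 - 0.00000
= 0.96317.

0.9632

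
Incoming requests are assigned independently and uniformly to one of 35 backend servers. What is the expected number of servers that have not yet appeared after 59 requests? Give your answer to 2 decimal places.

6.33

For each server, P(unseen after 59) = (34/35)^59 = 0.181.
By linearity of expectation, E[unseen] = 35·(34/35)^59 = 6.329.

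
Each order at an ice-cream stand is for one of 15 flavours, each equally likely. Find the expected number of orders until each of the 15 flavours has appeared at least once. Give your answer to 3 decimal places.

After k distinct flavours have appeared, the next order gives a new one with probability (15-k)/15, so the expected wait for the (k+1)-th is 15/(15-k).
E[T] = 15/15 + 15/14 + 15/13 + ... + 15/2 + 15/1 = 15·H_{15}.
H_{15} = 3.3182, so E[T] = 49.7734.

49.773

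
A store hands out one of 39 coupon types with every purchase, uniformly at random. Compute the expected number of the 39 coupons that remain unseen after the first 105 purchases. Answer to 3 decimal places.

2.550

For each coupon, P(unseen after 105) = (38/39)^105 = 0.0654.
By linearity of expectation, E[unseen] = 39·(38/39)^105 = 2.5501.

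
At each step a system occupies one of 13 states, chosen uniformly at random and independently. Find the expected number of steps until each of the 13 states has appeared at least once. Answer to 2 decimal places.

41.34

After k distinct states have appeared, the next step gives a new one with probability (13-k)/13, so the expected wait for the (k+1)-th is 13/(13-k).
E[T] = 13/13 + 13/12 + 13/11 + ... + 13/2 + 13/1 = 13·H_{13}.
H_{13} = 3.180, so E[T] = 41.342.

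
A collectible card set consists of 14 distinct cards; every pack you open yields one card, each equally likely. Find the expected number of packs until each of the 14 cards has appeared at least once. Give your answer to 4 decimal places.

The wait to go from k to k+1 distinct cards is geometric with mean 14/(14-k).
E[T] = 14/14 + 14/13 + 14/12 + ... + 14/2 + 14/1 = 14·H_{14}.
H_{14} = 3.25156, so E[T] = 45.52187.

45.5219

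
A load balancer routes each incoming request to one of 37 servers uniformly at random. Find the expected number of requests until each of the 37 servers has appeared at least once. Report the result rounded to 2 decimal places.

The wait to go from k to k+1 distinct servers is geometric with mean 37/(37-k).
E[T] = 37/37 + 37/36 + 37/35 + ... + 37/2 + 37/1 = 37·H_{37}.
H_{37} = 4.202, so E[T] = 155.459.

155.46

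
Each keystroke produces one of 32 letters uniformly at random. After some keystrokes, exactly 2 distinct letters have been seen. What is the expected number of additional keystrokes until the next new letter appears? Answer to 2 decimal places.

Each keystroke yields a new letter with probability (32-2)/32 = 30/32, so the wait is geometric with mean 32/30.
E = 32/30 = 1.067.

1.07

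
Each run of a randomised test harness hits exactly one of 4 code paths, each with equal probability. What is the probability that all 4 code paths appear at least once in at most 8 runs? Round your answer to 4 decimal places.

0.6229

Let A_i be the event that code path i is missing after 8 runs. By inclusion–exclusion on the A_i,
P(all seen) = Σ_{j=0}^{4} (-1)^j C(4,j)((4-j)/4)^8
= 1.00000 - 0.40045 + 0.02344 - 0.00006 + 0.00000
= 0.62292.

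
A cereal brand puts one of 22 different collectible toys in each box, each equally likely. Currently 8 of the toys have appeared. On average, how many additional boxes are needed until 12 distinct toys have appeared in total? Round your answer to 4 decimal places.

7.0971

With k distinct toys already seen, the next new one takes an expected 22/(22-k) boxes.
Sum over k = 8,...,11: E = 22/14 + 22/13 + 22/12 + 22/11 = 7.09707.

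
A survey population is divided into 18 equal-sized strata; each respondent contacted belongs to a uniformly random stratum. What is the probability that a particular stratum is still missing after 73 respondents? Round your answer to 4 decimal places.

0.0154

Each respondent misses the fixed stratum with probability (18-1)/18 = 17/18, independently.
P(still missing after 73) = (17/18)^73 = 0.01541.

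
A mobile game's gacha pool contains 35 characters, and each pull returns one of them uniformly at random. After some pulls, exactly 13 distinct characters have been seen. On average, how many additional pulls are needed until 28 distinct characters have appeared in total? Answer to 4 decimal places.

38.4285

With k distinct characters already seen, the next new one takes an expected 35/(35-k) pulls.
Sum over k = 13,...,27: E = 35/22 + 35/21 + 35/20 + ... + 35/9 + 35/8 = 38.42846.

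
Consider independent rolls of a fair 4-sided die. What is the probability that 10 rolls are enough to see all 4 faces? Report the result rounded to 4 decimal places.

By inclusion–exclusion over which faces are missing,
P(all seen) = Σ_{j=0}^{4} (-1)^j C(4,j)((4-j)/4)^10
= 1.00000 - 0.22525 + 0.00586 - 0.00000 + 0.00000
= 0.78060.

0.7806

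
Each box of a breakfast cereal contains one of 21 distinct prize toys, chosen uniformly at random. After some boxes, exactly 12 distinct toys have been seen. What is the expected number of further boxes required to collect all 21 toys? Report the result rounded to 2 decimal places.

59.41

From k distinct to k+1 distinct takes on average 21/(21-k) boxes.
Sum over k = 12,...,20: E = 21/9 + 21/8 + 21/7 + ... + 21/2 + 21/1 = 59.408.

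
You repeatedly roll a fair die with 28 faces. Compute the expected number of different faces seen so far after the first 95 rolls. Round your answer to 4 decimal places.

27.1155

For each face, P(seen in 95 rolls) = 1 - (27/28)^95 = 0.96841.
By linearity of expectation, E[distinct seen] = 28·(1 - (27/28)^95) = 27.11549.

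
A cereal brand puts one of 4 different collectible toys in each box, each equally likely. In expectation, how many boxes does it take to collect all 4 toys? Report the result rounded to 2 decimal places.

After k distinct toys have appeared, the next box gives a new one with probability (4-k)/4, so the expected wait for the (k+1)-th is 4/(4-k).
E[T] = 4/4 + 4/3 + 4/2 + 4/1 = 4·H_{4}.
H_{4} = 2.083, so E[T] = 8.333.

8.33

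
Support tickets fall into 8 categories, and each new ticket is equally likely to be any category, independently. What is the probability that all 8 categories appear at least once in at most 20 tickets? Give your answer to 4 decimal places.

0.5306

By inclusion–exclusion over which categories are missing,
P(all seen) = Σ_{j=0}^{8} (-1)^j C(8,j)((8-j)/8)^20
= 1.00000 - 0.55367 + 0.08879 - 0.00463 + 0.00007 - 0.00000 + 0.00000 - 0.00000 + 0.00000
= 0.53056.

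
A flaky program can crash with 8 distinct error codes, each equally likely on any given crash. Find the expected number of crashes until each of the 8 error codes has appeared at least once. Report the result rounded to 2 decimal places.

21.74

After k distinct error codes have appeared, the next crash gives a new one with probability (8-k)/8, so the expected wait for the (k+1)-th is 8/(8-k).
E[T] = 8/8 + 8/7 + 8/6 + ... + 8/2 + 8/1 = 8·H_{8}.
H_{8} = 2.718, so E[T] = 21.743.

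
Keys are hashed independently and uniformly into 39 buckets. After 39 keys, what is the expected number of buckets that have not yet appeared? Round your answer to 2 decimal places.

14.16

For each bucket, P(unseen after 39) = (38/39)^39 = 0.363.
By linearity of expectation, E[unseen] = 39·(38/39)^39 = 14.161.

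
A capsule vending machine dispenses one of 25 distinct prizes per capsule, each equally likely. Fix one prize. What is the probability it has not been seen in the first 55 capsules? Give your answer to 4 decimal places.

0.1059

On each capsule the fixed prize fails to appear with probability 24/25.
P(still missing after 55) = (24/25)^55 = 0.10591.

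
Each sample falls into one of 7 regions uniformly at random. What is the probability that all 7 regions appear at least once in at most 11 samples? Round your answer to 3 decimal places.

By inclusion–exclusion over which regions are missing,
P(all seen) = Σ_{j=0}^{7} (-1)^j C(7,j)((7-j)/7)^11
= 1.0000 - 1.2843 + 0.5186 - 0.0742 + 0.0031 - 0.0000 + 0.0000 - 0.0000
= 0.1631.

0.163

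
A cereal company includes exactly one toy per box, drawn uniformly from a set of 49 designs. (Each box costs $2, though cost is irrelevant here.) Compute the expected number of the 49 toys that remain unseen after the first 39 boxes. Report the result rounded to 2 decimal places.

21.93

For each toy, P(unseen after 39) = (48/49)^39 = 0.447.
By linearity of expectation, E[unseen] = 49·(48/49)^39 = 21.926.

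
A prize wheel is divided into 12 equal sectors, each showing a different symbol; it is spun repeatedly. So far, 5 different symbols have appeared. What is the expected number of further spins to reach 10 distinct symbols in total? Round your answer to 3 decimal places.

The wait to go from k to k+1 distinct symbols is geometric with mean 12/(12-k).
Sum over k = 5,...,9: E = 12/7 + 12/6 + 12/5 + 12/4 + 12/3 = 13.1143.

13.114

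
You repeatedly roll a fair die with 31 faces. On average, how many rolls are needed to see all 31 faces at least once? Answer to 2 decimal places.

124.84

After k distinct faces have appeared, the next roll gives a new one with probability (31-k)/31, so the expected wait for the (k+1)-th is 31/(31-k).
E[T] = 31/31 + 31/30 + 31/29 + ... + 31/2 + 31/1 = 31·H_{31}.
H_{31} = 4.027, so E[T] = 124.845.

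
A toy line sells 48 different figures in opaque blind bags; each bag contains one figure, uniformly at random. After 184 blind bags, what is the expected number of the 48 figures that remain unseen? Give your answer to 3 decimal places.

For each figure, P(unseen after 184) = (47/48)^184 = 0.0208.
By linearity of expectation, E[unseen] = 48·(47/48)^184 = 0.9974.

0.997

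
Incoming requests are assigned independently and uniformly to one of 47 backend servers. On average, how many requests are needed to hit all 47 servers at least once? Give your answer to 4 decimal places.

After k distinct servers have appeared, the next request gives a new one with probability (47-k)/47, so the expected wait for the (k+1)-th is 47/(47-k).
E[T] = 47/47 + 47/46 + 47/45 + ... + 47/2 + 47/1 = 47·H_{47}.
H_{47} = 4.43796, so E[T] = 208.58430.

208.5843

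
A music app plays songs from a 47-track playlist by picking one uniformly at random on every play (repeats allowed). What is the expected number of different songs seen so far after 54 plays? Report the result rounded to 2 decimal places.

For each song, P(seen in 54 plays) = 1 - (46/47)^54 = 0.687.
By linearity of expectation, E[distinct seen] = 47·(1 - (46/47)^54) = 32.286.

32.29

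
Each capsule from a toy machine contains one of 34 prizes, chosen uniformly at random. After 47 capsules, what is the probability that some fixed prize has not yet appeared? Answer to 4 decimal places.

Each capsule misses the fixed prize with probability (34-1)/34 = 33/34, independently.
P(still missing after 47) = (33/34)^47 = 0.24584.

0.2458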